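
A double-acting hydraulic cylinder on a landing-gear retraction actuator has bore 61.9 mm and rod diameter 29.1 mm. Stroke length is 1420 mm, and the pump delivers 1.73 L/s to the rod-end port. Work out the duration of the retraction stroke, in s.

Rod-side annular area A_ann = π/4 × (61.9² − 29.1²) = 2344 mm^2
Swept volume V = A × L; t = V / Q = A·L / Q

t ≈ 1.92 s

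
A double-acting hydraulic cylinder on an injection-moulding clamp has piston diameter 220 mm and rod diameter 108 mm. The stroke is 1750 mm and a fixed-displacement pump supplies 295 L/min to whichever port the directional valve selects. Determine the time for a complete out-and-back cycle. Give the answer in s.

Cap-side area A_cap = π/4 × (220 mm)² = 38010 mm^2
Rod-side annular area A_ann = π/4 × (220² − 108²) = 28850 mm^2
t_ext = A_cap·L/Q = 13.53 s
t_ret = A_ann·L/Q = 10.27 s
t_cycle = t_ext + t_ret

t ≈ 23.8 s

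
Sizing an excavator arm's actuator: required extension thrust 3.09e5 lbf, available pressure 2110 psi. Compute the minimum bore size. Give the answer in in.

D ≈ 13.7 in

Extension force acts on the full piston face: F = P × (π/4)D².
D = √(4F / (πP)) = √(4 × 3.09e5 lbf / (π × 2110 psi))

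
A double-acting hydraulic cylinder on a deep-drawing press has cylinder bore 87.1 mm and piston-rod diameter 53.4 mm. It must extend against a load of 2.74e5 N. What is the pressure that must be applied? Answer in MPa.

Cap-side area A_cap = π/4 × (87.1 mm)² = 5958 mm^2
P = F / A = 2.74e5 N / A

P ≈ 46.0 MPa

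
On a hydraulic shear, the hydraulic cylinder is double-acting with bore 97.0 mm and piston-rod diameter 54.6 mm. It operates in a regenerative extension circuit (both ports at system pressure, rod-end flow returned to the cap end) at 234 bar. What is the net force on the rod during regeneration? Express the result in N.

With equal pressure on both faces, forces on the annular region cancel; the net push is pressure × rod cross-section.
Rod cross-section A_rod = π/4 × (54.6 mm)² = 2341 mm^2
F = P × A_rod

F ≈ 54800 N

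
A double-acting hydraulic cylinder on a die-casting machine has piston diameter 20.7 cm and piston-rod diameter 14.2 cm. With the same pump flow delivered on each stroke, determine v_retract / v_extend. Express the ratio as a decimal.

v_ret/v_ext ≈ 1.89

Cap-side area A_cap = π/4 × (20.7 cm)² = 336.5 cm^2
Rod-side annular area A_ann = π/4 × (20.7² − 14.2²) = 178.2 cm^2
For equal Q, v ∝ 1/A, so v_ret/v_ext = A_cap/A_ann.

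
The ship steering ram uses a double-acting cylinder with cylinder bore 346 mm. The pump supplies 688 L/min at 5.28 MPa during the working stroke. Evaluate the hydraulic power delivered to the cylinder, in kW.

W ≈ 60.5 kW

Hydraulic power = P × Q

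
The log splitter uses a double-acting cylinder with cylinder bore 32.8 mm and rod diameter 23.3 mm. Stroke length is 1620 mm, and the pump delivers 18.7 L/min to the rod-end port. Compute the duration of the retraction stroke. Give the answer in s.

t ≈ 2.18 s

Rod-side annular area A_ann = π/4 × (32.8² − 23.3²) = 418.6 mm^2
Swept volume V = A × L; t = V / Q = A·L / Q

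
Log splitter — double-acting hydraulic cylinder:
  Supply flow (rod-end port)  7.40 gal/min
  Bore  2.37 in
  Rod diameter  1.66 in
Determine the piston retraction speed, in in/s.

v ≈ 12.7 in/s

Rod-side annular area A_ann = π/4 × (2.37² − 1.66²) = 2.247 in^2
Flow into the rod-end port fills the annular volume.
v = Q / A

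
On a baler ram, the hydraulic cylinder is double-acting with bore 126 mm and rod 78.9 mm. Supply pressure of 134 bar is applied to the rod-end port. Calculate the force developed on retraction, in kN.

F ≈ 102 kN

Rod-side annular area A_ann = π/4 × (126² − 78.9²) = 7580 mm^2
On retraction the pressure acts on the annular area (bore minus rod).
F = P × A_ann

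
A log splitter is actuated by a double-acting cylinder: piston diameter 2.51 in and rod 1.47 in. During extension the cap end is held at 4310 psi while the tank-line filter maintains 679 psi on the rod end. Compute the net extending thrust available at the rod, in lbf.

F ≈ 19100 lbf

Cap-side area A_cap = π/4 × (2.51 in)² = 4.948 in^2
Rod-side annular area A_ann = π/4 × (2.51² − 1.47²) = 3.251 in^2
Net thrust = P_cap·A_cap − P_rod·A_ann = 21330 lbf − 2207 lbf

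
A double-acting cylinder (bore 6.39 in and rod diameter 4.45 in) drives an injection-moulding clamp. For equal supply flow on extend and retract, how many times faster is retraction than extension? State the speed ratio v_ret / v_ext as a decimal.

Cap-side area A_cap = π/4 × (6.39 in)² = 32.07 in^2
Rod-side annular area A_ann = π/4 × (6.39² − 4.45²) = 16.52 in^2
For equal Q, v ∝ 1/A, so v_ret/v_ext = A_cap/A_ann.

v_ret/v_ext ≈ 1.94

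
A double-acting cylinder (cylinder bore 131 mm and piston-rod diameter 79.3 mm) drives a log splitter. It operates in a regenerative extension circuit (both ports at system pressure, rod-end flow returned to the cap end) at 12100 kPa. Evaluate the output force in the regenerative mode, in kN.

With equal pressure on both faces, forces on the annular region cancel; the net push is pressure × rod cross-section.
Rod cross-section A_rod = π/4 × (79.3 mm)² = 4939 mm^2
F = P × A_rod

F ≈ 59.8 kN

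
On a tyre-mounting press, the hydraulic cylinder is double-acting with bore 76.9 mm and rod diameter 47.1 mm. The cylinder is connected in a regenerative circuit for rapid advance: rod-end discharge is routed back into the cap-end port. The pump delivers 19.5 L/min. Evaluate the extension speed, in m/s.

In regeneration the rod-end outflow joins the pump flow into the cap end, so the net volume the pump must supply per unit advance equals the rod cross-section area.
Rod cross-section A_rod = π/4 × (47.1 mm)² = 1742 mm^2
v = Q_pump / A_rod

v ≈ 0.187 m/s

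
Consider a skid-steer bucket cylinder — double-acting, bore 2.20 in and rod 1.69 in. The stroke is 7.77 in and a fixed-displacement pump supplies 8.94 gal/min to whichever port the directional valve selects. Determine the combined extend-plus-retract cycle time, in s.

Cap-side area A_cap = π/4 × (2.20 in)² = 3.801 in^2
Rod-side annular area A_ann = π/4 × (2.20² − 1.69²) = 1.558 in^2
t_ext = A_cap·L/Q = 0.8581 s
t_ret = A_ann·L/Q = 0.3517 s
t_cycle = t_ext + t_ret

t ≈ 1.21 s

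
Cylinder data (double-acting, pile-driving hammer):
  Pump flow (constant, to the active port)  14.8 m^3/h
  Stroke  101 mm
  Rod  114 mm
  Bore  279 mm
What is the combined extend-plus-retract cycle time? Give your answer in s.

t ≈ 2.75 s

Cap-side area A_cap = π/4 × (279 mm)² = 61140 mm^2
Rod-side annular area A_ann = π/4 × (279² − 114²) = 50930 mm^2
t_ext = A_cap·L/Q = 1.502 s
t_ret = A_ann·L/Q = 1.251 s
t_cycle = t_ext + t_ret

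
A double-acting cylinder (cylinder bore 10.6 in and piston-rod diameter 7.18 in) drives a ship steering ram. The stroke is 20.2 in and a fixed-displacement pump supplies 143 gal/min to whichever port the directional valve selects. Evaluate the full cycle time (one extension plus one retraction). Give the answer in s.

t ≈ 4.99 s

Cap-side area A_cap = π/4 × (10.6 in)² = 88.25 in^2
Rod-side annular area A_ann = π/4 × (10.6² − 7.18²) = 47.76 in^2
t_ext = A_cap·L/Q = 3.238 s
t_ret = A_ann·L/Q = 1.752 s
t_cycle = t_ext + t_ret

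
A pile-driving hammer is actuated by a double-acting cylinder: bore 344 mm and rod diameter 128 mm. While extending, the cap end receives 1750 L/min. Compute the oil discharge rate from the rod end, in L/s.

Q_out ≈ 25.1 L/s

Cap-side area A_cap = π/4 × (344 mm)² = 92940 mm^2
Rod-side annular area A_ann = π/4 × (344² − 128²) = 80070 mm^2
Piston speed v = Q_in/A_cap; rod-end outflow Q_out = v × A_ann = Q_in × A_ann/A_cap.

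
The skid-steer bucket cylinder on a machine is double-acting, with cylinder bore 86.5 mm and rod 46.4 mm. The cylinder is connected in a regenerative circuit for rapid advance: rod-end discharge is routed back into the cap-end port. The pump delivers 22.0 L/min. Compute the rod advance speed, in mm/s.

In regeneration the rod-end outflow joins the pump flow into the cap end, so the net volume the pump must supply per unit advance equals the rod cross-section area.
Rod cross-section A_rod = π/4 × (46.4 mm)² = 1691 mm^2
v = Q_pump / A_rod

v ≈ 217 mm/s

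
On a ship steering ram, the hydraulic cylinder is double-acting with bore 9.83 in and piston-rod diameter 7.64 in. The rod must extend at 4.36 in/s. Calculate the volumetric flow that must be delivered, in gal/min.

Cap-side area A_cap = π/4 × (9.83 in)² = 75.89 in^2
Q = A × v

Q ≈ 85.9 gal/min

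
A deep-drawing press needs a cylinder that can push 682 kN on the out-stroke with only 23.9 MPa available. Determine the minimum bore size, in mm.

D ≈ 191 mm

Extension force acts on the full piston face: F = P × (π/4)D².
D = √(4F / (πP)) = √(4 × 682 kN / (π × 23.9 MPa))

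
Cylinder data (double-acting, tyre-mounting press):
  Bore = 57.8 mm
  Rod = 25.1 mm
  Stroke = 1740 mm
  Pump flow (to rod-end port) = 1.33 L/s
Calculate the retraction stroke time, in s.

t ≈ 2.79 s

Rod-side annular area A_ann = π/4 × (57.8² − 25.1²) = 2129 mm^2
Swept volume V = A × L; t = V / Q = A·L / Q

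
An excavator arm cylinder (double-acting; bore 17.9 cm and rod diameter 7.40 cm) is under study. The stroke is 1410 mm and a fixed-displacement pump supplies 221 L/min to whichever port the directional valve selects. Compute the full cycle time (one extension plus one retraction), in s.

Cap-side area A_cap = π/4 × (17.9 cm)² = 251.6 cm^2
Rod-side annular area A_ann = π/4 × (17.9² − 7.40²) = 208.6 cm^2
t_ext = A_cap·L/Q = 9.633 s
t_ret = A_ann·L/Q = 7.987 s
t_cycle = t_ext + t_ret

t ≈ 17.6 s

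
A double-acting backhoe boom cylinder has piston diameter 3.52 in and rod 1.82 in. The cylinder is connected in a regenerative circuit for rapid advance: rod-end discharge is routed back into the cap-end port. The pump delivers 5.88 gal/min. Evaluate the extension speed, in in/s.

In regeneration the rod-end outflow joins the pump flow into the cap end, so the net volume the pump must supply per unit advance equals the rod cross-section area.
Rod cross-section A_rod = π/4 × (1.82 in)² = 2.602 in^2
v = Q_pump / A_rod

v ≈ 8.70 in/s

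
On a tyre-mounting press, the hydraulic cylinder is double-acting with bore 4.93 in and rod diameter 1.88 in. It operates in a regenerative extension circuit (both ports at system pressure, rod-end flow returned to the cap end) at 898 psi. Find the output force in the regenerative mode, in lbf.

With equal pressure on both faces, forces on the annular region cancel; the net push is pressure × rod cross-section.
Rod cross-section A_rod = π/4 × (1.88 in)² = 2.776 in^2
F = P × A_rod

F ≈ 2490 lbf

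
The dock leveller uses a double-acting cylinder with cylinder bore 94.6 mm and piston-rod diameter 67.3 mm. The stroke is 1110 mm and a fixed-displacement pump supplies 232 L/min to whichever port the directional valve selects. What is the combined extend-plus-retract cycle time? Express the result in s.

t ≈ 3.01 s

Cap-side area A_cap = π/4 × (94.6 mm)² = 7029 mm^2
Rod-side annular area A_ann = π/4 × (94.6² − 67.3²) = 3471 mm^2
t_ext = A_cap·L/Q = 2.018 s
t_ret = A_ann·L/Q = 0.9965 s
t_cycle = t_ext + t_ret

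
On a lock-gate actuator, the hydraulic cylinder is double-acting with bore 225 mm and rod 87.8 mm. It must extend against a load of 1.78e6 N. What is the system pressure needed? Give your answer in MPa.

P ≈ 44.8 MPa

Cap-side area A_cap = π/4 × (225 mm)² = 39760 mm^2
P = F / A = 1.78e6 N / A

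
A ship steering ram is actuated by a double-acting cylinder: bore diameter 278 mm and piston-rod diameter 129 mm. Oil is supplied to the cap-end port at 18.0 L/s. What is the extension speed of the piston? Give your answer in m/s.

Cap-side area A_cap = π/4 × (278 mm)² = 60700 mm^2
v = Q / A

v ≈ 0.297 m/s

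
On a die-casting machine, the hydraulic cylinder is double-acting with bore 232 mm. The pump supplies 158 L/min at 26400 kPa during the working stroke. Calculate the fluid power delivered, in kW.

W ≈ 69.5 kW

Hydraulic power = P × Q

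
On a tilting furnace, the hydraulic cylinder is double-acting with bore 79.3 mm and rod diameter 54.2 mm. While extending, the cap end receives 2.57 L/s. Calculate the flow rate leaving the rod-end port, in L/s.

Cap-side area A_cap = π/4 × (79.3 mm)² = 4939 mm^2
Rod-side annular area A_ann = π/4 × (79.3² − 54.2²) = 2632 mm^2
Piston speed v = Q_in/A_cap; rod-end outflow Q_out = v × A_ann = Q_in × A_ann/A_cap.

Q_out ≈ 1.37 L/s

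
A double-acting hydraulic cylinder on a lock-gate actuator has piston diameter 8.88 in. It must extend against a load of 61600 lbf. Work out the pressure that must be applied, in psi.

P ≈ 995 psi

Cap-side area A_cap = π/4 × (8.88 in)² = 61.93 in^2
P = F / A = 61600 lbf / A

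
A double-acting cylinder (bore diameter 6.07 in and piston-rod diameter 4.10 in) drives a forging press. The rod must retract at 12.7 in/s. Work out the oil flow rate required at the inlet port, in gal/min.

Rod-side annular area A_ann = π/4 × (6.07² − 4.10²) = 15.74 in^2
Q = A × v

Q ≈ 51.9 gal/min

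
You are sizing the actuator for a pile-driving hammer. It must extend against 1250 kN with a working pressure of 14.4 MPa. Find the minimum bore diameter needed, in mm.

D ≈ 332 mm

Extension force acts on the full piston face: F = P × (π/4)D².
D = √(4F / (πP)) = √(4 × 1250 kN / (π × 14.4 MPa))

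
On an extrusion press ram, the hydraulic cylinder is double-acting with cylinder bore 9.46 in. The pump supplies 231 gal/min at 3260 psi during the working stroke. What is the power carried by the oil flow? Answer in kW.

W ≈ 328 kW

Hydraulic power = P × Q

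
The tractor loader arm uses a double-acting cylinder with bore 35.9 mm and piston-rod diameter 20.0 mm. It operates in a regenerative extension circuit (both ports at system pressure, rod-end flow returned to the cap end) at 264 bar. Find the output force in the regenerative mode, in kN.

F ≈ 8.29 kN

With equal pressure on both faces, forces on the annular region cancel; the net push is pressure × rod cross-section.
Rod cross-section A_rod = π/4 × (20.0 mm)² = 314.2 mm^2
F = P × A_rod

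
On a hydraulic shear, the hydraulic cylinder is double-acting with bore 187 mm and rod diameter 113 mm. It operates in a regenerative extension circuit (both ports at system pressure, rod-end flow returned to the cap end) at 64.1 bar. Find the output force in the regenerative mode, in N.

With equal pressure on both faces, forces on the annular region cancel; the net push is pressure × rod cross-section.
Rod cross-section A_rod = π/4 × (113 mm)² = 10030 mm^2
F = P × A_rod

F ≈ 64300 N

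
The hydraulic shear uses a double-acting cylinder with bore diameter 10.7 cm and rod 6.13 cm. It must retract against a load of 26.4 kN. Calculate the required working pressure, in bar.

Rod-side annular area A_ann = π/4 × (10.7² − 6.13²) = 60.41 cm^2
Retraction: pressure acts on the annular area.
P = F / A = 26.4 kN / A

P ≈ 43.7 bar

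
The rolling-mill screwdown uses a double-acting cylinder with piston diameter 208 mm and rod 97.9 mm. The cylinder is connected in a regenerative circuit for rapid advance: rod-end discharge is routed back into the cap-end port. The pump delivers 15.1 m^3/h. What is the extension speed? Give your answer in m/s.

In regeneration the rod-end outflow joins the pump flow into the cap end, so the net volume the pump must supply per unit advance equals the rod cross-section area.
Rod cross-section A_rod = π/4 × (97.9 mm)² = 7528 mm^2
v = Q_pump / A_rod

v ≈ 0.557 m/s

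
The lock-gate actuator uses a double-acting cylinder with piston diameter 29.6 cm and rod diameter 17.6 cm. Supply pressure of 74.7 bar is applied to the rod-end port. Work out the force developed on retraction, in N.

Rod-side annular area A_ann = π/4 × (29.6² − 17.6²) = 444.8 cm^2
On retraction the pressure acts on the annular area (bore minus rod).
F = P × A_ann

F ≈ 3.32e5 N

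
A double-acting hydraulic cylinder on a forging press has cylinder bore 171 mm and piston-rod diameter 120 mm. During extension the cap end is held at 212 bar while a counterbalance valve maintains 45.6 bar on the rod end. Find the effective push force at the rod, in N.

Cap-side area A_cap = π/4 × (171 mm)² = 22970 mm^2
Rod-side annular area A_ann = π/4 × (171² − 120²) = 11660 mm^2
Net thrust = P_cap·A_cap − P_rod·A_ann = 4.869e5 N − 53150 N

F ≈ 4.34e5 N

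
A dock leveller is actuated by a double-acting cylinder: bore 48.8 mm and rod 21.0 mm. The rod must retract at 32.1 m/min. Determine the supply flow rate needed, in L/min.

Rod-side annular area A_ann = π/4 × (48.8² − 21.0²) = 1524 mm^2
Q = A × v

Q ≈ 48.9 L/min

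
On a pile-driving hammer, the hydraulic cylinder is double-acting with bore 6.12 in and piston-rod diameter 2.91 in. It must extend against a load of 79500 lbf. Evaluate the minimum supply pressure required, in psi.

P ≈ 2700 psi

Cap-side area A_cap = π/4 × (6.12 in)² = 29.42 in^2
P = F / A = 79500 lbf / A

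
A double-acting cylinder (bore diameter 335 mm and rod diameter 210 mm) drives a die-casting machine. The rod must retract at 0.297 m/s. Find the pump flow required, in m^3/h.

Q ≈ 57.2 m^3/h

Rod-side annular area A_ann = π/4 × (335² − 210²) = 53510 mm^2
Q = A × v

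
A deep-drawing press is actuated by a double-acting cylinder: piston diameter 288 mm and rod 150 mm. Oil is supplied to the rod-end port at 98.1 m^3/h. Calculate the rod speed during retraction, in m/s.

v ≈ 0.574 m/s

Rod-side annular area A_ann = π/4 × (288² − 150²) = 47470 mm^2
Flow into the rod-end port fills the annular volume.
v = Q / A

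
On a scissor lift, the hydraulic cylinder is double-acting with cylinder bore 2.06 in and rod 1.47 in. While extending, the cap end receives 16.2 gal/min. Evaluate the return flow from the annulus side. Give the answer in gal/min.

Q_out ≈ 7.95 gal/min

Cap-side area A_cap = π/4 × (2.06 in)² = 3.333 in^2
Rod-side annular area A_ann = π/4 × (2.06² − 1.47²) = 1.636 in^2
Piston speed v = Q_in/A_cap; rod-end outflow Q_out = v × A_ann = Q_in × A_ann/A_cap.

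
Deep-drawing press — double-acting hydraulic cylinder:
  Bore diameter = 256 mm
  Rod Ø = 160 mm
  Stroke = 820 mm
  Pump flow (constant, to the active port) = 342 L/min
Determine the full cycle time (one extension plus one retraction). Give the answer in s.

Cap-side area A_cap = π/4 × (256 mm)² = 51470 mm^2
Rod-side annular area A_ann = π/4 × (256² − 160²) = 31370 mm^2
t_ext = A_cap·L/Q = 7.405 s
t_ret = A_ann·L/Q = 4.512 s
t_cycle = t_ext + t_ret

t ≈ 11.9 s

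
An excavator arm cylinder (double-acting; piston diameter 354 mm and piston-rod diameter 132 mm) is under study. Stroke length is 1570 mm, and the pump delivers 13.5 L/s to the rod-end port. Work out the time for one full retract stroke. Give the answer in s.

Rod-side annular area A_ann = π/4 × (354² − 132²) = 84740 mm^2
Swept volume V = A × L; t = V / Q = A·L / Q

t ≈ 9.85 s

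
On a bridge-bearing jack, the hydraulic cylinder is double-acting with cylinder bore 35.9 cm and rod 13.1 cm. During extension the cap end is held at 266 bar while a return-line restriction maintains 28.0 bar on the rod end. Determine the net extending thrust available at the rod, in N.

Cap-side area A_cap = π/4 × (35.9 cm)² = 1012 cm^2
Rod-side annular area A_ann = π/4 × (35.9² − 13.1²) = 877.4 cm^2
Net thrust = P_cap·A_cap − P_rod·A_ann = 2.693e6 N − 2.457e5 N

F ≈ 2.45e6 N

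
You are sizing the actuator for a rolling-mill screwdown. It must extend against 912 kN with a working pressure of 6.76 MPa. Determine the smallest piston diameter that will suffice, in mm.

Extension force acts on the full piston face: F = P × (π/4)D².
D = √(4F / (πP)) = √(4 × 912 kN / (π × 6.76 MPa))

D ≈ 414 mm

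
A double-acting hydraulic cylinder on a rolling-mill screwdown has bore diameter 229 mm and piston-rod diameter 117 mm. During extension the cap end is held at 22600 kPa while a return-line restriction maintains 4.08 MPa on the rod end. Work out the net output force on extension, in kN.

Cap-side area A_cap = π/4 × (229 mm)² = 41190 mm^2
Rod-side annular area A_ann = π/4 × (229² − 117²) = 30440 mm^2
Net thrust = P_cap·A_cap − P_rod·A_ann = 930.8 kN − 124.2 kN

F ≈ 807 kN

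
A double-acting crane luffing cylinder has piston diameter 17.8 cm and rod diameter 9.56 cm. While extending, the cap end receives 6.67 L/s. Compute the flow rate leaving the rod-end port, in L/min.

Cap-side area A_cap = π/4 × (17.8 cm)² = 248.8 cm^2
Rod-side annular area A_ann = π/4 × (17.8² − 9.56²) = 177.1 cm^2
Piston speed v = Q_in/A_cap; rod-end outflow Q_out = v × A_ann = Q_in × A_ann/A_cap.

Q_out ≈ 285 L/min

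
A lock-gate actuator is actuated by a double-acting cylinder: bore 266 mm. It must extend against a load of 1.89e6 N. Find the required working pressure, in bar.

P ≈ 340 bar

Cap-side area A_cap = π/4 × (266 mm)² = 55570 mm^2
P = F / A = 1.89e6 N / A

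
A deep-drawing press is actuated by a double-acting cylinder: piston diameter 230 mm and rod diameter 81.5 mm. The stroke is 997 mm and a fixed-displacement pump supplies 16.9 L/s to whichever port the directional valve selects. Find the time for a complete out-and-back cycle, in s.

t ≈ 4.59 s

Cap-side area A_cap = π/4 × (230 mm)² = 41550 mm^2
Rod-side annular area A_ann = π/4 × (230² − 81.5²) = 36330 mm^2
t_ext = A_cap·L/Q = 2.451 s
t_ret = A_ann·L/Q = 2.143 s
t_cycle = t_ext + t_ret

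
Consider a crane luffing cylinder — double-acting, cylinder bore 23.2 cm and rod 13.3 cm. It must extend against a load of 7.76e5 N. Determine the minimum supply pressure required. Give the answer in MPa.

Cap-side area A_cap = π/4 × (23.2 cm)² = 422.7 cm^2
P = F / A = 7.76e5 N / A

P ≈ 18.4 MPa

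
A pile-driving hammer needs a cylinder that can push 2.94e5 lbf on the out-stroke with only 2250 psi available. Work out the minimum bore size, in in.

D ≈ 12.9 in

Extension force acts on the full piston face: F = P × (π/4)D².
D = √(4F / (πP)) = √(4 × 2.94e5 lbf / (π × 2250 psi))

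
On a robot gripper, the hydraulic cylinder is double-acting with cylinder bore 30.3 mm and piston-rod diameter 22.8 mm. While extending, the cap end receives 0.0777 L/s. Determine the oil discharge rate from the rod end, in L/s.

Q_out ≈ 0.0337 L/s

Cap-side area A_cap = π/4 × (30.3 mm)² = 721.1 mm^2
Rod-side annular area A_ann = π/4 × (30.3² − 22.8²) = 312.8 mm^2
Piston speed v = Q_in/A_cap; rod-end outflow Q_out = v × A_ann = Q_in × A_ann/A_cap.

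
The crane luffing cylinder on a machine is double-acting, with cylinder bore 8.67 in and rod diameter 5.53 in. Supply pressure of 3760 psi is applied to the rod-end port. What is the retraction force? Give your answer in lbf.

Rod-side annular area A_ann = π/4 × (8.67² − 5.53²) = 35.02 in^2
On retraction the pressure acts on the annular area (bore minus rod).
F = P × A_ann

F ≈ 1.32e5 lbf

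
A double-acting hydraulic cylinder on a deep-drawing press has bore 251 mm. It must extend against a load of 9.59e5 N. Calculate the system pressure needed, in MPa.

Cap-side area A_cap = π/4 × (251 mm)² = 49480 mm^2
P = F / A = 9.59e5 N / A

P ≈ 19.4 MPa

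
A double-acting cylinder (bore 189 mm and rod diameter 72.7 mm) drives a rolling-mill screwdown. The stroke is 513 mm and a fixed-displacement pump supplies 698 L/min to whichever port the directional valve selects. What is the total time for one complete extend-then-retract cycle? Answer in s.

t ≈ 2.29 s

Cap-side area A_cap = π/4 × (189 mm)² = 28060 mm^2
Rod-side annular area A_ann = π/4 × (189² − 72.7²) = 23900 mm^2
t_ext = A_cap·L/Q = 1.237 s
t_ret = A_ann·L/Q = 1.054 s
t_cycle = t_ext + t_ret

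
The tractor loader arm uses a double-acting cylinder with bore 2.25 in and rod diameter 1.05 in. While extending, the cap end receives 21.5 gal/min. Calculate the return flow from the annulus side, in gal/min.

Q_out ≈ 16.8 gal/min

Cap-side area A_cap = π/4 × (2.25 in)² = 3.976 in^2
Rod-side annular area A_ann = π/4 × (2.25² − 1.05²) = 3.110 in^2
Piston speed v = Q_in/A_cap; rod-end outflow Q_out = v × A_ann = Q_in × A_ann/A_cap.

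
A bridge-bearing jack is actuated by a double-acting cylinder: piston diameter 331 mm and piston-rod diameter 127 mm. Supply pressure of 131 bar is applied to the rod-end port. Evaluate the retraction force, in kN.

F ≈ 961 kN

Rod-side annular area A_ann = π/4 × (331² − 127²) = 73380 mm^2
On retraction the pressure acts on the annular area (bore minus rod).
F = P × A_ann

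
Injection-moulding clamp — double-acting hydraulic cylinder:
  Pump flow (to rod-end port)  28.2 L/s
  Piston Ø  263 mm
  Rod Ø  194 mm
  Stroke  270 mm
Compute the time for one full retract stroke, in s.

t ≈ 0.237 s

Rod-side annular area A_ann = π/4 × (263² − 194²) = 24770 mm^2
Swept volume V = A × L; t = V / Q = A·L / Q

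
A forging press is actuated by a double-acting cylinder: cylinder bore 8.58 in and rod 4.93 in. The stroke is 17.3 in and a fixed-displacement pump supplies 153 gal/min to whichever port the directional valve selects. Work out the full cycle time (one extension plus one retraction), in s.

Cap-side area A_cap = π/4 × (8.58 in)² = 57.82 in^2
Rod-side annular area A_ann = π/4 × (8.58² − 4.93²) = 38.73 in^2
t_ext = A_cap·L/Q = 1.698 s
t_ret = A_ann·L/Q = 1.137 s
t_cycle = t_ext + t_ret

t ≈ 2.84 s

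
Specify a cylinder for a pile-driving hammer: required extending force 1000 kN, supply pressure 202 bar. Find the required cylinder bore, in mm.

Extension force acts on the full piston face: F = P × (π/4)D².
D = √(4F / (πP)) = √(4 × 1000 kN / (π × 202 bar))

D ≈ 251 mm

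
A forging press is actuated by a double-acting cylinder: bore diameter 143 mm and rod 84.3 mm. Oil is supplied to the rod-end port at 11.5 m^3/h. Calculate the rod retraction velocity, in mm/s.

v ≈ 305 mm/s

Rod-side annular area A_ann = π/4 × (143² − 84.3²) = 10480 mm^2
Flow into the rod-end port fills the annular volume.
v = Q / A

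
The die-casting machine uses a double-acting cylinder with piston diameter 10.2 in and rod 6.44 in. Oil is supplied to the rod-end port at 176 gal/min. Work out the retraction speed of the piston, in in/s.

Rod-side annular area A_ann = π/4 × (10.2² − 6.44²) = 49.14 in^2
Flow into the rod-end port fills the annular volume.
v = Q / A

v ≈ 13.8 in/s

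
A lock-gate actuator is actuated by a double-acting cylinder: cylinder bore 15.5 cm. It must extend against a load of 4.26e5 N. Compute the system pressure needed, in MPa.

Cap-side area A_cap = π/4 × (15.5 cm)² = 188.7 cm^2
P = F / A = 4.26e5 N / A

P ≈ 22.6 MPa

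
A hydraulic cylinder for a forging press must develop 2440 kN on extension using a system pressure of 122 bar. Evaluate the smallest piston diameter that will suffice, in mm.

D ≈ 505 mm

Extension force acts on the full piston face: F = P × (π/4)D².
D = √(4F / (πP)) = √(4 × 2440 kN / (π × 122 bar))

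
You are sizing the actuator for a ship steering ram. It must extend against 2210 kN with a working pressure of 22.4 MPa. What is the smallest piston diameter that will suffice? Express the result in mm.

D ≈ 354 mm

Extension force acts on the full piston face: F = P × (π/4)D².
D = √(4F / (πP)) = √(4 × 2210 kN / (π × 22.4 MPa))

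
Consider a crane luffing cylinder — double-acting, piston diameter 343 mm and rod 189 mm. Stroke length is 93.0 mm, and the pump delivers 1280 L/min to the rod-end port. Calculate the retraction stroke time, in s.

Rod-side annular area A_ann = π/4 × (343² − 189²) = 64350 mm^2
Swept volume V = A × L; t = V / Q = A·L / Q

t ≈ 0.281 s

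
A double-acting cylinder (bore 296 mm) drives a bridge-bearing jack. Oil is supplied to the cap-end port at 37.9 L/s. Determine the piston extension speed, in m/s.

v ≈ 0.551 m/s

Cap-side area A_cap = π/4 × (296 mm)² = 68810 mm^2
v = Q / A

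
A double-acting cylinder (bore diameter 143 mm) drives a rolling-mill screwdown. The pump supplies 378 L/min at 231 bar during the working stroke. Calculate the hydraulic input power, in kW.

Hydraulic power = P × Q

W ≈ 146 kW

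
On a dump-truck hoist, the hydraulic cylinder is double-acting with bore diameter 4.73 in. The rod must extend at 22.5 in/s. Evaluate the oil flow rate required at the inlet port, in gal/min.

Cap-side area A_cap = π/4 × (4.73 in)² = 17.57 in^2
Q = A × v

Q ≈ 103 gal/min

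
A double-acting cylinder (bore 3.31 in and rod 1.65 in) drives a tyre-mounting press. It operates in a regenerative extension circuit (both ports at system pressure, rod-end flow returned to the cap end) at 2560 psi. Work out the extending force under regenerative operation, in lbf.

F ≈ 5470 lbf

With equal pressure on both faces, forces on the annular region cancel; the net push is pressure × rod cross-section.
Rod cross-section A_rod = π/4 × (1.65 in)² = 2.138 in^2
F = P × A_rod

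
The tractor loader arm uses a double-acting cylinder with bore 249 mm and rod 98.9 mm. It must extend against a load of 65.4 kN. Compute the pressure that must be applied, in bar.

Cap-side area A_cap = π/4 × (249 mm)² = 48700 mm^2
P = F / A = 65.4 kN / A

P ≈ 13.4 bar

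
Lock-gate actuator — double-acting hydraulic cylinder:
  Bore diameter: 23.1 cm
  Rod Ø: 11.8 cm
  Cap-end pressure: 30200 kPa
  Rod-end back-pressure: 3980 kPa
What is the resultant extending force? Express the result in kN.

F ≈ 1140 kN

Cap-side area A_cap = π/4 × (23.1 cm)² = 419.1 cm^2
Rod-side annular area A_ann = π/4 × (23.1² − 11.8²) = 309.7 cm^2
Net thrust = P_cap·A_cap − P_rod·A_ann = 1266 kN − 123.3 kN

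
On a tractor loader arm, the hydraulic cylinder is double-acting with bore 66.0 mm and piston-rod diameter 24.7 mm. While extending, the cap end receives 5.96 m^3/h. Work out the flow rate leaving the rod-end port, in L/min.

Q_out ≈ 85.4 L/min

Cap-side area A_cap = π/4 × (66.0 mm)² = 3421 mm^2
Rod-side annular area A_ann = π/4 × (66.0² − 24.7²) = 2942 mm^2
Piston speed v = Q_in/A_cap; rod-end outflow Q_out = v × A_ann = Q_in × A_ann/A_cap.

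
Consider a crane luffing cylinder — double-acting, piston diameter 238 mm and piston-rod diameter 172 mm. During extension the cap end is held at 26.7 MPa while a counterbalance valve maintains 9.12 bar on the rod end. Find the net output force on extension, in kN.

F ≈ 1170 kN

Cap-side area A_cap = π/4 × (238 mm)² = 44490 mm^2
Rod-side annular area A_ann = π/4 × (238² − 172²) = 21250 mm^2
Net thrust = P_cap·A_cap − P_rod·A_ann = 1188 kN − 19.38 kN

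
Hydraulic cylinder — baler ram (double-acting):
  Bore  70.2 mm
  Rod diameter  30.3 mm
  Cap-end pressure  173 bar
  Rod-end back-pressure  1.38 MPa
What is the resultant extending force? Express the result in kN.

Cap-side area A_cap = π/4 × (70.2 mm)² = 3870 mm^2
Rod-side annular area A_ann = π/4 × (70.2² − 30.3²) = 3149 mm^2
Net thrust = P_cap·A_cap − P_rod·A_ann = 66.96 kN − 4.346 kN

F ≈ 62.6 kN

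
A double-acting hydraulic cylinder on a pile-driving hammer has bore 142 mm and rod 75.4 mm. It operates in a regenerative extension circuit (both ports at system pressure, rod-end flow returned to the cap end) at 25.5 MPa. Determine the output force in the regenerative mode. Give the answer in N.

F ≈ 1.14e5 N

With equal pressure on both faces, forces on the annular region cancel; the net push is pressure × rod cross-section.
Rod cross-section A_rod = π/4 × (75.4 mm)² = 4465 mm^2
F = P × A_rod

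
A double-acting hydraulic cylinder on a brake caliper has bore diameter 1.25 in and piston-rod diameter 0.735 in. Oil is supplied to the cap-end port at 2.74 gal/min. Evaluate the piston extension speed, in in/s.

Cap-side area A_cap = π/4 × (1.25 in)² = 1.227 in^2
v = Q / A

v ≈ 8.60 in/s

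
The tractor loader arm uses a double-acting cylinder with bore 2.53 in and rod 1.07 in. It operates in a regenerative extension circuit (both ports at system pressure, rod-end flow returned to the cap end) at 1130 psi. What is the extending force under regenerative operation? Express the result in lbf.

With equal pressure on both faces, forces on the annular region cancel; the net push is pressure × rod cross-section.
Rod cross-section A_rod = π/4 × (1.07 in)² = 0.8992 in^2
F = P × A_rod

F ≈ 1020 lbf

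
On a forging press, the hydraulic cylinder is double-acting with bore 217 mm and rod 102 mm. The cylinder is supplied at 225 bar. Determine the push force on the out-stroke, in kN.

Cap-side area A_cap = π/4 × (217 mm)² = 36980 mm^2
F = P × A_cap = 225 bar × A_cap

F ≈ 832 kN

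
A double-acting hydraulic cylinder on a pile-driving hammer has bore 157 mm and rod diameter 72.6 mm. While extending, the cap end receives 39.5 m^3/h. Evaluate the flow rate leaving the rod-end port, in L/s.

Cap-side area A_cap = π/4 × (157 mm)² = 19360 mm^2
Rod-side annular area A_ann = π/4 × (157² − 72.6²) = 15220 mm^2
Piston speed v = Q_in/A_cap; rod-end outflow Q_out = v × A_ann = Q_in × A_ann/A_cap.

Q_out ≈ 8.63 L/s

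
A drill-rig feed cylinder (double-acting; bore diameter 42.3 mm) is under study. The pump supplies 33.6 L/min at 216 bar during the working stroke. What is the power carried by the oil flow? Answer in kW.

Hydraulic power = P × Q

W ≈ 12.1 kW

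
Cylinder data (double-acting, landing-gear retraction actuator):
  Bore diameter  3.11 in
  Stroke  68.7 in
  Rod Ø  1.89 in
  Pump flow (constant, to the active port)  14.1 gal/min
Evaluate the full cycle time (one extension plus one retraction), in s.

t ≈ 15.7 s

Cap-side area A_cap = π/4 × (3.11 in)² = 7.596 in^2
Rod-side annular area A_ann = π/4 × (3.11² − 1.89²) = 4.791 in^2
t_ext = A_cap·L/Q = 9.614 s
t_ret = A_ann·L/Q = 6.063 s
t_cycle = t_ext + t_ret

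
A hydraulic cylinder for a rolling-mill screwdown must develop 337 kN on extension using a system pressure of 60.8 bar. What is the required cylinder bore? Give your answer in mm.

D ≈ 266 mm

Extension force acts on the full piston face: F = P × (π/4)D².
D = √(4F / (πP)) = √(4 × 337 kN / (π × 60.8 bar))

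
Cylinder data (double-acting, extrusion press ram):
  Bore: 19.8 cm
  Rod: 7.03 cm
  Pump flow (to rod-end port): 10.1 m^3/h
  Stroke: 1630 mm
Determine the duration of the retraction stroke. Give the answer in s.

Rod-side annular area A_ann = π/4 × (19.8² − 7.03²) = 269.1 cm^2
Swept volume V = A × L; t = V / Q = A·L / Q

t ≈ 15.6 s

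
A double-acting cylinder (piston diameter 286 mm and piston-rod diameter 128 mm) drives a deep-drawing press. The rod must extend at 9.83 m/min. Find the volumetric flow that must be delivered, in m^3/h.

Cap-side area A_cap = π/4 × (286 mm)² = 64240 mm^2
Q = A × v

Q ≈ 37.9 m^3/h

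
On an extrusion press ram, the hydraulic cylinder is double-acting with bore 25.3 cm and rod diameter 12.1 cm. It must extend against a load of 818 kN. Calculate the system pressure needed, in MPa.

P ≈ 16.3 MPa

Cap-side area A_cap = π/4 × (25.3 cm)² = 502.7 cm^2
P = F / A = 818 kN / A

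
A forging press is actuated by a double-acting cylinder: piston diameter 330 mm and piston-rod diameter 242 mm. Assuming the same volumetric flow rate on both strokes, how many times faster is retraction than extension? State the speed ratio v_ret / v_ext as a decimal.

Cap-side area A_cap = π/4 × (330 mm)² = 85530 mm^2
Rod-side annular area A_ann = π/4 × (330² − 242²) = 39530 mm^2
For equal Q, v ∝ 1/A, so v_ret/v_ext = A_cap/A_ann.

v_ret/v_ext ≈ 2.16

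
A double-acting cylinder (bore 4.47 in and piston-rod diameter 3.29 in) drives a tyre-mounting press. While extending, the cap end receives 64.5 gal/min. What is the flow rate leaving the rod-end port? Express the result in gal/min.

Cap-side area A_cap = π/4 × (4.47 in)² = 15.69 in^2
Rod-side annular area A_ann = π/4 × (4.47² − 3.29²) = 7.192 in^2
Piston speed v = Q_in/A_cap; rod-end outflow Q_out = v × A_ann = Q_in × A_ann/A_cap.

Q_out ≈ 29.6 gal/min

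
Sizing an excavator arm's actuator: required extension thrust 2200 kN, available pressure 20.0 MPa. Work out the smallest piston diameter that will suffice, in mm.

Extension force acts on the full piston face: F = P × (π/4)D².
D = √(4F / (πP)) = √(4 × 2200 kN / (π × 20.0 MPa))

D ≈ 374 mm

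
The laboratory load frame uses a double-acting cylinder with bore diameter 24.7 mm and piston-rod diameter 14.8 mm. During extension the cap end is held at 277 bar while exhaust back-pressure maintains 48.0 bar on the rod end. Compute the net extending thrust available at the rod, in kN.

Cap-side area A_cap = π/4 × (24.7 mm)² = 479.2 mm^2
Rod-side annular area A_ann = π/4 × (24.7² − 14.8²) = 307.1 mm^2
Net thrust = P_cap·A_cap − P_rod·A_ann = 13.27 kN − 1.474 kN

F ≈ 11.8 kN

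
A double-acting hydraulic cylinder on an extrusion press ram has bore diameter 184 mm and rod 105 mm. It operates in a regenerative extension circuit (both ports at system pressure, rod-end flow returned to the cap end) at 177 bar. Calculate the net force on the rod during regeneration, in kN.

F ≈ 153 kN

With equal pressure on both faces, forces on the annular region cancel; the net push is pressure × rod cross-section.
Rod cross-section A_rod = π/4 × (105 mm)² = 8659 mm^2
F = P × A_rod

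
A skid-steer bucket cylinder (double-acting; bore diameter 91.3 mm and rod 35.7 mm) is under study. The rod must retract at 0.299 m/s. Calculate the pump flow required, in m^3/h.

Q ≈ 5.97 m^3/h

Rod-side annular area A_ann = π/4 × (91.3² − 35.7²) = 5546 mm^2
Q = A × v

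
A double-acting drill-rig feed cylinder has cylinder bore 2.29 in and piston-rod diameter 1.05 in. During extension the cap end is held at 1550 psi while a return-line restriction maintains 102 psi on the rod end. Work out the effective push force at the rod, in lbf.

F ≈ 6050 lbf

Cap-side area A_cap = π/4 × (2.29 in)² = 4.119 in^2
Rod-side annular area A_ann = π/4 × (2.29² − 1.05²) = 3.253 in^2
Net thrust = P_cap·A_cap − P_rod·A_ann = 6384 lbf − 331.8 lbf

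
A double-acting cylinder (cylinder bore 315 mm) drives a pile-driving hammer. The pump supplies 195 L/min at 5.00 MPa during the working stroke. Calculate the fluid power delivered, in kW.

Hydraulic power = P × Q

W ≈ 16.3 kW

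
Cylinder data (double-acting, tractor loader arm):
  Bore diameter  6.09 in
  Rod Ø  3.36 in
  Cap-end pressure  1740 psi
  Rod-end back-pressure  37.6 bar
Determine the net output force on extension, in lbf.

Cap-side area A_cap = π/4 × (6.09 in)² = 29.13 in^2
Rod-side annular area A_ann = π/4 × (6.09² − 3.36²) = 20.26 in^2
Net thrust = P_cap·A_cap − P_rod·A_ann = 50680 lbf − 11050 lbf

F ≈ 39600 lbf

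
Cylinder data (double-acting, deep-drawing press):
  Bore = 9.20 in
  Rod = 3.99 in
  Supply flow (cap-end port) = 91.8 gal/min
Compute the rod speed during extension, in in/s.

v ≈ 5.32 in/s

Cap-side area A_cap = π/4 × (9.20 in)² = 66.48 in^2
v = Q / A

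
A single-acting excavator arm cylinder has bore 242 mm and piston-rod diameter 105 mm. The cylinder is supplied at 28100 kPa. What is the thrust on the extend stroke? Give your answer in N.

F ≈ 1.29e6 N

Cap-side area A_cap = π/4 × (242 mm)² = 46000 mm^2
F = P × A_cap = 28100 kPa × A_cap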